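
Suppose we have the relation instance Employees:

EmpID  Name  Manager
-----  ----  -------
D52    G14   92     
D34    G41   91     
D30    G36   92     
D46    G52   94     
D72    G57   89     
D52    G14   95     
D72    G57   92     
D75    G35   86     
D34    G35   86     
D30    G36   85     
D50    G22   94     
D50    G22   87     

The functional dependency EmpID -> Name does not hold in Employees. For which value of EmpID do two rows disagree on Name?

EmpID=D52: 2 rows → Name = G14, G14 ✓
EmpID=D34: 2 rows → Name takes values {G41, G35} — violation
EmpID=D30: 2 rows → Name = G36, G36 ✓
EmpID=D46: 1 row → Name = G52 ✓
EmpID=D72: 2 rows → Name = G57, G57 ✓
EmpID=D75: 1 row → Name = G35 ✓
EmpID=D50: 2 rows → Name = G22, G22 ✓
The only EmpID value with inconsistent Name is EmpID=D34.

D34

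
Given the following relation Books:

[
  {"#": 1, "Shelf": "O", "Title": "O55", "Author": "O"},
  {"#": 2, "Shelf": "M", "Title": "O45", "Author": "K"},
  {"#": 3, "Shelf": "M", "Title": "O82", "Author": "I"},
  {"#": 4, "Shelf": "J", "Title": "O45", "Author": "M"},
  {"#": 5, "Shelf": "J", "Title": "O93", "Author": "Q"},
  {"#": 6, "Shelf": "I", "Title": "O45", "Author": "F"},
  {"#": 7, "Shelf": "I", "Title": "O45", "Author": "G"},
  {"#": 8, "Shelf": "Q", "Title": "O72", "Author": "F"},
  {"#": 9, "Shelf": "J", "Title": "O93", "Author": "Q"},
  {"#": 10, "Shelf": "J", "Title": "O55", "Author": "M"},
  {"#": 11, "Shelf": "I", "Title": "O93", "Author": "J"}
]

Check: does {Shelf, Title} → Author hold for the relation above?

No

(Shelf=O, Title=O55): row 1 → Author = O ✓
(Shelf=M, Title=O45): row 2 → Author = K ✓
(Shelf=M, Title=O82): row 3 → Author = I ✓
(Shelf=J, Title=O45): row 4 → Author = M ✓
(Shelf=J, Title=O93): rows 5, 9 → Author = Q, Q ✓
(Shelf=I, Title=O45): rows 6, 7 → Author takes values {F, G} — violation
(Shelf=Q, Title=O72): row 8 → Author = F ✓
(Shelf=J, Title=O55): row 10 → Author = M ✓
(Shelf=I, Title=O93): row 11 → Author = J ✓
Two rows agree on {Shelf, Title} but differ on Author, so {Shelf, Title} → Author does not hold.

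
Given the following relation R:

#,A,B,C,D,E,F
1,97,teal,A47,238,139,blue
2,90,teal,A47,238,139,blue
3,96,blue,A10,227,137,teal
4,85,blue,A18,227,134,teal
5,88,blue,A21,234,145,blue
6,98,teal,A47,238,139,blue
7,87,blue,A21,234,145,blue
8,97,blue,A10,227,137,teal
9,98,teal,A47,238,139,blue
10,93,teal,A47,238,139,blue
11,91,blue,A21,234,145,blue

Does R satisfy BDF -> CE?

(B=teal, D=238, F=blue): rows 1, 2, 6, 9, 10 → {C,E} = (A47, 139), (A47, 139), (A47, 139), (A47, 139), (A47, 139) ✓
(B=blue, D=227, F=teal): rows 3, 4, 8 → {C,E} takes values {(A10, 137), (A18, 134)} — violation
(B=blue, D=234, F=blue): rows 5, 7, 11 → {C,E} = (A21, 145), (A21, 145), (A21, 145) ✓
Two rows agree on BDF but differ on CE, so BDF -> CE does not hold.

No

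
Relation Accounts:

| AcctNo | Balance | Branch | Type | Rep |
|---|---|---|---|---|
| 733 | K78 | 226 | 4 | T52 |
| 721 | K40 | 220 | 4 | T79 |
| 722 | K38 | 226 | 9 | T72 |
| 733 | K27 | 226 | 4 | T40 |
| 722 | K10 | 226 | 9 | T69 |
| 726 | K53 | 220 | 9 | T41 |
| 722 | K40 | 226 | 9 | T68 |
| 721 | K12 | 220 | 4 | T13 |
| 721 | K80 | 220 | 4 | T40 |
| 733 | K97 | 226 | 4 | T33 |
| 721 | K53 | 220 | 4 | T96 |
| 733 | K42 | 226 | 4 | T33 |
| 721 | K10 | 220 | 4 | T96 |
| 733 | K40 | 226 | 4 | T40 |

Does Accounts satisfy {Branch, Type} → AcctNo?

Yes

(Branch=226, Type=4): 5 rows → AcctNo = 733, 733, 733, 733, 733 ✓
(Branch=220, Type=4): 5 rows → AcctNo = 721, 721, 721, 721, 721 ✓
(Branch=226, Type=9): 3 rows → AcctNo = 722, 722, 722 ✓
(Branch=220, Type=9): 1 row → AcctNo = 726 ✓
Every {Branch, Type} value is associated with a single AcctNo value, so {Branch, Type} → AcctNo holds.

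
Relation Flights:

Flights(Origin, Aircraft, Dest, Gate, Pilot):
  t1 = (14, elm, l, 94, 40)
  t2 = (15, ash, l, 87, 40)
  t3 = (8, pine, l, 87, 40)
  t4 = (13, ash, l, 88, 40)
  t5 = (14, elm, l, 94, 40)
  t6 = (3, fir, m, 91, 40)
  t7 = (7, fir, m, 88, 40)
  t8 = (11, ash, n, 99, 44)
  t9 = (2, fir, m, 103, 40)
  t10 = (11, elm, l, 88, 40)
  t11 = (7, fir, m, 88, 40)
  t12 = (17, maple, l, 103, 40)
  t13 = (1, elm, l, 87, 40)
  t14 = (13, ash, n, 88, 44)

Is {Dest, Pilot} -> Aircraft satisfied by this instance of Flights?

No

(Dest=l, Pilot=40): rows 1, 2, 3, 4, 5, 10, 12, 13 → Aircraft takes values {elm, ash, pine, maple} — violation
(Dest=m, Pilot=40): rows 6, 7, 9, 11 → Aircraft = fir, fir, fir, fir ✓
(Dest=n, Pilot=44): rows 8, 14 → Aircraft = ash, ash ✓
Two rows agree on {Dest, Pilot} but differ on Aircraft, so {Dest, Pilot} -> Aircraft does not hold.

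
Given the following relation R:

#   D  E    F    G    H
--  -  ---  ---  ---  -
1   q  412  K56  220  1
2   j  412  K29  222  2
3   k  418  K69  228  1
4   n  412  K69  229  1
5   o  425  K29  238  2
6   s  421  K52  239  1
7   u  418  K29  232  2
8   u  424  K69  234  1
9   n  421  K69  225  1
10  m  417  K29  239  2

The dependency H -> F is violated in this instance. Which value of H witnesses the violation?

H=1: rows 1, 3, 4, 6, 8, 9 → F takes values {K56, K69, K52} — violation
H=2: rows 2, 5, 7, 10 → F = K29, K29, K29, K29 ✓
The only H value with inconsistent F is H=1.

1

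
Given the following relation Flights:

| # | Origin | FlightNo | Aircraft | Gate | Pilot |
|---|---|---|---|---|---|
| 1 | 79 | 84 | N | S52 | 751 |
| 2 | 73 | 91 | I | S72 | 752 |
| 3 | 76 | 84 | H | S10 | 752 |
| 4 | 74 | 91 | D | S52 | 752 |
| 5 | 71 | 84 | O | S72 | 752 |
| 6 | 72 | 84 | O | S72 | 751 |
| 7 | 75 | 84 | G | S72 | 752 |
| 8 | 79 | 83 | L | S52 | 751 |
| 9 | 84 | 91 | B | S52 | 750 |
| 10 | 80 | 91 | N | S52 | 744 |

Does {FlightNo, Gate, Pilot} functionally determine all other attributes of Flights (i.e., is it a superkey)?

Rows 5 and 7 have the same {FlightNo, Gate, Pilot} value (FlightNo=84, Gate=S72, Pilot=752) but are distinct tuples, so {FlightNo, Gate, Pilot} does not determine every attribute — not a superkey.

No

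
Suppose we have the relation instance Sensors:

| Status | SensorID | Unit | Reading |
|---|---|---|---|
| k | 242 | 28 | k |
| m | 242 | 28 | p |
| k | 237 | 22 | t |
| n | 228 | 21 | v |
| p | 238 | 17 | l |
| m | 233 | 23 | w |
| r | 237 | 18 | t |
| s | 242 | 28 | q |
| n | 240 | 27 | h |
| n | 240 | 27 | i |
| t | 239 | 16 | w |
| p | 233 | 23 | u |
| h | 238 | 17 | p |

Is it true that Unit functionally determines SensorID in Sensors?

Yes

Unit=28: 3 rows → SensorID = 242, 242, 242 ✓
Unit=22: 1 row → SensorID = 237 ✓
Unit=21: 1 row → SensorID = 228 ✓
Unit=17: 2 rows → SensorID = 238, 238 ✓
Unit=23: 2 rows → SensorID = 233, 233 ✓
Unit=18: 1 row → SensorID = 237 ✓
Unit=27: 2 rows → SensorID = 240, 240 ✓
Unit=16: 1 row → SensorID = 239 ✓
Every Unit value is associated with a single SensorID value, so Unit -> SensorID holds.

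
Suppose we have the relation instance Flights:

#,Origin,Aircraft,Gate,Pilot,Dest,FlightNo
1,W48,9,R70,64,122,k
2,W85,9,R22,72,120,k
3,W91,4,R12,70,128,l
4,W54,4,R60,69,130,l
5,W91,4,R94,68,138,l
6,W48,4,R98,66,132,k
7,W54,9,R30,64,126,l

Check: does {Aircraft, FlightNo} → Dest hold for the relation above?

No

(Aircraft=9, FlightNo=k): rows 1, 2 → Dest takes values {122, 120} — violation
(Aircraft=4, FlightNo=l): rows 3, 4, 5 → Dest takes values {128, 130, 138} — violation
(Aircraft=4, FlightNo=k): row 6 → Dest = 132 ✓
(Aircraft=9, FlightNo=l): row 7 → Dest = 126 ✓
Two rows agree on {Aircraft, FlightNo} but differ on Dest, so {Aircraft, FlightNo} → Dest does not hold.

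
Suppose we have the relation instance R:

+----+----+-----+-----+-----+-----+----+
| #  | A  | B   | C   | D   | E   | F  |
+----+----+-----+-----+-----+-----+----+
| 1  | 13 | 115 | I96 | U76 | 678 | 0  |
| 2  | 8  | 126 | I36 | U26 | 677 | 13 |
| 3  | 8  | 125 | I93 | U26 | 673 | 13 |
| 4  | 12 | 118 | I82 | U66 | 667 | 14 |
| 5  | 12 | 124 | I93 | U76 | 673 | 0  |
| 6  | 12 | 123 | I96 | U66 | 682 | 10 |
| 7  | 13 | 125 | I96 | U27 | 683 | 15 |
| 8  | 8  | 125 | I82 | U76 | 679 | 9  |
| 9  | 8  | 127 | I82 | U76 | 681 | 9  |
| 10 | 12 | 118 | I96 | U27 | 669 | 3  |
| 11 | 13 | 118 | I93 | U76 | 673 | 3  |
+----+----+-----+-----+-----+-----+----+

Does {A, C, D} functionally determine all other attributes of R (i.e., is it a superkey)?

No

Rows 8 and 9 have the same {A, C, D} value (A=8, C=I82, D=U76) but are distinct tuples, so {A, C, D} does not determine every attribute — not a superkey.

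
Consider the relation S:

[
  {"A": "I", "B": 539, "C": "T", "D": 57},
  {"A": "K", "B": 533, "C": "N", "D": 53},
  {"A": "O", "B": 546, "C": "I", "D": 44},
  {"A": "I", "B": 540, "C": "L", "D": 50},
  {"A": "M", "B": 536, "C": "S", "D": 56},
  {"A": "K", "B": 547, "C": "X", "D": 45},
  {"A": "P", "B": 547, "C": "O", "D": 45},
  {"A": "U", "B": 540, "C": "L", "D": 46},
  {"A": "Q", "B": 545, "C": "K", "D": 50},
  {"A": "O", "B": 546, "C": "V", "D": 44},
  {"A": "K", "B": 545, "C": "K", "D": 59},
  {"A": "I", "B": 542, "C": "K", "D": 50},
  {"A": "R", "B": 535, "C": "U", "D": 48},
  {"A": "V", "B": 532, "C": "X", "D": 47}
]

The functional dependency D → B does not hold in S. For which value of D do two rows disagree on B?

50

D=57: 1 row → B = 539 ✓
D=53: 1 row → B = 533 ✓
D=44: 2 rows → B = 546, 546 ✓
D=50: 3 rows → B takes values {540, 545, 542} — violation
D=56: 1 row → B = 536 ✓
D=45: 2 rows → B = 547, 547 ✓
D=46: 1 row → B = 540 ✓
D=59: 1 row → B = 545 ✓
D=48: 1 row → B = 535 ✓
D=47: 1 row → B = 532 ✓
The only D value with inconsistent B is D=50.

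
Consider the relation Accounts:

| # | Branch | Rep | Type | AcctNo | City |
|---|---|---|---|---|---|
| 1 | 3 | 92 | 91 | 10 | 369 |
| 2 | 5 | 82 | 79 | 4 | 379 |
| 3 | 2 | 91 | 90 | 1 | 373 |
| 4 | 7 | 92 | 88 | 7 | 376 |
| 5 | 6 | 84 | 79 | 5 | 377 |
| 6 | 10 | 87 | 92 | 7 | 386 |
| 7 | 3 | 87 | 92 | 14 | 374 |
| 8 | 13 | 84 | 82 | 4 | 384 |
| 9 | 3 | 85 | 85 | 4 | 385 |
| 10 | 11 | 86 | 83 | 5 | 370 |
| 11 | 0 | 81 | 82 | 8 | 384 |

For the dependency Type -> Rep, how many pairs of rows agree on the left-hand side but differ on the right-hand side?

Type=79: violating pairs (2,5) — 1 pair.
Type=92: all 2 rows agree on Rep — 0 pairs.
Type=82: violating pairs (8,11) — 1 pair.

2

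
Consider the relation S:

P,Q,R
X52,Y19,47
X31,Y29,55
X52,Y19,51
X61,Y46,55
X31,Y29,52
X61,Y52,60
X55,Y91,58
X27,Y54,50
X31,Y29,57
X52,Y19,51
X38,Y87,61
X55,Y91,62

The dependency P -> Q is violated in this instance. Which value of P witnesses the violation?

P=X52: 3 rows → Q = Y19, Y19, Y19 ✓
P=X31: 3 rows → Q = Y29, Y29, Y29 ✓
P=X61: 2 rows → Q takes values {Y46, Y52} — violation
P=X55: 2 rows → Q = Y91, Y91 ✓
P=X27: 1 row → Q = Y54 ✓
P=X38: 1 row → Q = Y87 ✓
The only P value with inconsistent Q is P=X61.

X61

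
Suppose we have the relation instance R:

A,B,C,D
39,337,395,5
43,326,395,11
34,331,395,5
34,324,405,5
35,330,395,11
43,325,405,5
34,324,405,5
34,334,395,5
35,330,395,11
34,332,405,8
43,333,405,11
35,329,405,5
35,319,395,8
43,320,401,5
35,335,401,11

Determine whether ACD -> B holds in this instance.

(A=39, C=395, D=5): 1 row → B = 337 ✓
(A=43, C=395, D=11): 1 row → B = 326 ✓
(A=34, C=395, D=5): 2 rows → B takes values {331, 334} — violation
(A=34, C=405, D=5): 2 rows → B = 324, 324 ✓
(A=35, C=395, D=11): 2 rows → B = 330, 330 ✓
(A=43, C=405, D=5): 1 row → B = 325 ✓
(A=34, C=405, D=8): 1 row → B = 332 ✓
(A=43, C=405, D=11): 1 row → B = 333 ✓
(A=35, C=405, D=5): 1 row → B = 329 ✓
(A=35, C=395, D=8): 1 row → B = 319 ✓
(A=43, C=401, D=5): 1 row → B = 320 ✓
(A=35, C=401, D=11): 1 row → B = 335 ✓
Two rows agree on ACD but differ on B, so ACD -> B does not hold.

No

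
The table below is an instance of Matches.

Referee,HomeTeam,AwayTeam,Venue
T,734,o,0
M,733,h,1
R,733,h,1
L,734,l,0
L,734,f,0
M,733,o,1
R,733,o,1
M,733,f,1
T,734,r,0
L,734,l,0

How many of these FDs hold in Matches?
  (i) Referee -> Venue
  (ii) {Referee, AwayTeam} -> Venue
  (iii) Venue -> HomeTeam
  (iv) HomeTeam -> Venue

(i) Referee -> Venue: every LHS value maps to a single RHS value — holds.
(ii) {Referee, AwayTeam} -> Venue: every LHS value maps to a single RHS value — holds.
(iii) Venue -> HomeTeam: every LHS value maps to a single RHS value — holds.
(iv) HomeTeam -> Venue: every LHS value maps to a single RHS value — holds.
4 of the 4 dependencies hold.

4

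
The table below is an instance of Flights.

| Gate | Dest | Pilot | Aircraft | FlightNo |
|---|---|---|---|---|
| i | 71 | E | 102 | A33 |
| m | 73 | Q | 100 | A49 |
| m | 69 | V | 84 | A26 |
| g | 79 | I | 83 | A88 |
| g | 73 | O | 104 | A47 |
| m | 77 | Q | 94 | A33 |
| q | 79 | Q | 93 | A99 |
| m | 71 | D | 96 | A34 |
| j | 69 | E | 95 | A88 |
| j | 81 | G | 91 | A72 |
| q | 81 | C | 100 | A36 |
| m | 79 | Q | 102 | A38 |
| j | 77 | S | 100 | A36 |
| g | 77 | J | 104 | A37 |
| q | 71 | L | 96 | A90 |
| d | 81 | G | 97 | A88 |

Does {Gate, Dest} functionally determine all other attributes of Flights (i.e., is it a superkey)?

Yes

All 16 rows have distinct {Gate, Dest} values, so {Gate, Dest} → (all attributes) holds and {Gate, Dest} is a superkey.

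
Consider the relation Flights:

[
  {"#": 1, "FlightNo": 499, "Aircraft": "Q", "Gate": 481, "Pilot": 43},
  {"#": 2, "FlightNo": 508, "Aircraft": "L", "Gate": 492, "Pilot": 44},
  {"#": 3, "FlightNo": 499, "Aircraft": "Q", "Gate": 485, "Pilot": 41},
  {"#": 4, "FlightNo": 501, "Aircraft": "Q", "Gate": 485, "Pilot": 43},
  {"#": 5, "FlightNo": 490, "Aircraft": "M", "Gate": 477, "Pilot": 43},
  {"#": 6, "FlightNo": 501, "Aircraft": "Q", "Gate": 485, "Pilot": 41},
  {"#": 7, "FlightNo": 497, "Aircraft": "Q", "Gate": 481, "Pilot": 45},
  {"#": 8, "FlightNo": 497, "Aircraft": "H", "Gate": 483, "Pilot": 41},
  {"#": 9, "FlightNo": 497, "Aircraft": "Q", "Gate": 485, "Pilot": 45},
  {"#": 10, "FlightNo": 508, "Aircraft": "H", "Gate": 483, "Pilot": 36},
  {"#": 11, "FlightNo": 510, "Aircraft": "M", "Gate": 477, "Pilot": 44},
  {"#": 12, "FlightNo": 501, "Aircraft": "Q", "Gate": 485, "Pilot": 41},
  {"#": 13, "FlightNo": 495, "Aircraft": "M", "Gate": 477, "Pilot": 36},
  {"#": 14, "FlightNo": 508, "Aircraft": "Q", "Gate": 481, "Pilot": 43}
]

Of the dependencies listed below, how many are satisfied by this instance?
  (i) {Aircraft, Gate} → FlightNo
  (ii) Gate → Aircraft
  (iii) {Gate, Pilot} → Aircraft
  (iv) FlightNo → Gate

(i) {Aircraft, Gate} → FlightNo: (Aircraft=Q, Gate=481): rows 1, 7, 14 → FlightNo takes values {499, 497, 508} — violation; (Aircraft=Q, Gate=485): rows 3, 4, 6, 9, 12 → FlightNo takes values {499, 501, 497} — violation; (Aircraft=M, Gate=477): rows 5, 11, 13 → FlightNo takes values {490, 510, 495} — violation; (Aircraft=H, Gate=483): rows 8, 10 → FlightNo takes values {497, 508} — violation — fails.
(ii) Gate → Aircraft: every LHS value maps to a single RHS value — holds.
(iii) {Gate, Pilot} → Aircraft: every LHS value maps to a single RHS value — holds.
(iv) FlightNo → Gate: FlightNo=499: rows 1, 3 → Gate takes values {481, 485} — violation; FlightNo=508: rows 2, 10, 14 → Gate takes values {492, 483, 481} — violation; FlightNo=497: rows 7, 8, 9 → Gate takes values {481, 483, 485} — violation — fails.
2 of the 4 dependencies hold.

2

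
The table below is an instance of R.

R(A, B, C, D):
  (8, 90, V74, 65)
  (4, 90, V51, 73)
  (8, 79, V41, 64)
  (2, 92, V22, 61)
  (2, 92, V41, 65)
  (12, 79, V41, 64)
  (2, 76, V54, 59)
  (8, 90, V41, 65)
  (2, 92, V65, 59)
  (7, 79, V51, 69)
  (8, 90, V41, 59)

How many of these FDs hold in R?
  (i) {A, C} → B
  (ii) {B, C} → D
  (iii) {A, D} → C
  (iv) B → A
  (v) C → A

0

(i) {A, C} → B: (A=8, C=V41): 3 rows → B takes values {79, 90} — violation — fails.
(ii) {B, C} → D: (B=90, C=V41): 2 rows → D takes values {65, 59} — violation — fails.
(iii) {A, D} → C: (A=8, D=65): 2 rows → C takes values {V74, V41} — violation; (A=2, D=59): 2 rows → C takes values {V54, V65} — violation — fails.
(iv) B → A: B=90: 4 rows → A takes values {8, 4} — violation; B=79: 3 rows → A takes values {8, 12, 7} — violation — fails.
(v) C → A: C=V51: 2 rows → A takes values {4, 7} — violation; C=V41: 5 rows → A takes values {8, 2, 12} — violation — fails.
None of the 5 dependencies hold.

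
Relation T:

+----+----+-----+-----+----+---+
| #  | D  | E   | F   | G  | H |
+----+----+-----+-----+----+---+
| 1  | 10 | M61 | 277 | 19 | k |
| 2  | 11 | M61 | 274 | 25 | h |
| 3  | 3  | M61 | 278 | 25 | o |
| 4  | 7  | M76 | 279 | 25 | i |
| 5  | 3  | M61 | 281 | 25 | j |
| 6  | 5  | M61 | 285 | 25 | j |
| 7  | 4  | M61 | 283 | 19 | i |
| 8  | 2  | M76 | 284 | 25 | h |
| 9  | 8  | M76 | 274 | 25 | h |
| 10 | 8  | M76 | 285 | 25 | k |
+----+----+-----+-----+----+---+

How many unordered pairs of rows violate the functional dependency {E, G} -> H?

(E=M61, G=19): violating pairs (1,7) — 1 pair.
(E=M61, G=25): violating pairs (2,3), (2,5), (2,6), (3,5), (3,6) — 5 pairs.
(E=M76, G=25): violating pairs (4,8), (4,9), (4,10), (8,10), (9,10) — 5 pairs.

11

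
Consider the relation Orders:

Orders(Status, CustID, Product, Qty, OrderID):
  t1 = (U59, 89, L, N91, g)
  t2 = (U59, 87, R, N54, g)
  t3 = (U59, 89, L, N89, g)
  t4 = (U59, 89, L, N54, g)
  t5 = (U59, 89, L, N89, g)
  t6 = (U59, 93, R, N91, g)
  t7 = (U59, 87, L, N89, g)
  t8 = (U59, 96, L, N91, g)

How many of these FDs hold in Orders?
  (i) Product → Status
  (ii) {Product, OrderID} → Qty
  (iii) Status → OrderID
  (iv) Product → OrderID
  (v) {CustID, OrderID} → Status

(i) Product → Status: every LHS value maps to a single RHS value — holds.
(ii) {Product, OrderID} → Qty: (Product=L, OrderID=g): rows 1, 3, 4, 5, 7, 8 → Qty takes values {N91, N89, N54} — violation; (Product=R, OrderID=g): rows 2, 6 → Qty takes values {N54, N91} — violation — fails.
(iii) Status → OrderID: every LHS value maps to a single RHS value — holds.
(iv) Product → OrderID: every LHS value maps to a single RHS value — holds.
(v) {CustID, OrderID} → Status: every LHS value maps to a single RHS value — holds.
4 of the 5 dependencies hold.

4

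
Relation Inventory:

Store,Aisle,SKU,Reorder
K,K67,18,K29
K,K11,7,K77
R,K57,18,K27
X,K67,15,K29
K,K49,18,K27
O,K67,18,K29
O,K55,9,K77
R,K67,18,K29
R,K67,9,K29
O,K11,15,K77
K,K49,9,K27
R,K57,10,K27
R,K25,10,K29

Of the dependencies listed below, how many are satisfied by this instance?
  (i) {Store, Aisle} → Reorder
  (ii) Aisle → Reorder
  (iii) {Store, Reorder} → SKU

2

(i) {Store, Aisle} → Reorder: every LHS value maps to a single RHS value — holds.
(ii) Aisle → Reorder: every LHS value maps to a single RHS value — holds.
(iii) {Store, Reorder} → SKU: (Store=R, Reorder=K27): 2 rows → SKU takes values {18, 10} — violation; (Store=K, Reorder=K27): 2 rows → SKU takes values {18, 9} — violation; (Store=O, Reorder=K77): 2 rows → SKU takes values {9, 15} — violation; (Store=R, Reorder=K29): 3 rows → SKU takes values {18, 9, 10} — violation — fails.
2 of the 3 dependencies hold.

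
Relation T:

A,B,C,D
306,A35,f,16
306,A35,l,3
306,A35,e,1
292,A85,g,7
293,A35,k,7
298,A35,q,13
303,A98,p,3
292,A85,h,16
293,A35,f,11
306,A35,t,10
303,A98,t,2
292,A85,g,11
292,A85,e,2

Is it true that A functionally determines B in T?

A=306: 4 rows → B = A35, A35, A35, A35 ✓
A=292: 4 rows → B = A85, A85, A85, A85 ✓
A=293: 2 rows → B = A35, A35 ✓
A=298: 1 row → B = A35 ✓
A=303: 2 rows → B = A98, A98 ✓
Every A value is associated with a single B value, so A -> B holds.

Yes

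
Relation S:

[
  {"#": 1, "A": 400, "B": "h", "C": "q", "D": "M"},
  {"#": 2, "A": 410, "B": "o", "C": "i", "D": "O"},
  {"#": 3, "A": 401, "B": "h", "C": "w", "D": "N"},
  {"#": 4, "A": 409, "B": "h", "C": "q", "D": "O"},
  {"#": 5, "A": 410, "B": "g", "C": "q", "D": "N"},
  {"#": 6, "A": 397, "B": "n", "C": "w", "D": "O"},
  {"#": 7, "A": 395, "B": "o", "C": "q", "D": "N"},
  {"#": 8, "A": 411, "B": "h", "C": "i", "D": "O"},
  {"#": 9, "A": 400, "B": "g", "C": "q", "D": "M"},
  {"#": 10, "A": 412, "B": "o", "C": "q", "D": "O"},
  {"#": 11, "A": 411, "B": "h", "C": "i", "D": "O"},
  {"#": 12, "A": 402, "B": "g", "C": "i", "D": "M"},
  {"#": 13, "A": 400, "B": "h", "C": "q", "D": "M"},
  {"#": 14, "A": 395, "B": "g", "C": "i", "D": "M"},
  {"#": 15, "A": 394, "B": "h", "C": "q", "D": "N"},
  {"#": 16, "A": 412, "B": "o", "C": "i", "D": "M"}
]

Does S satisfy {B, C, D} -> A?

No

(B=h, C=q, D=M): rows 1, 13 → A = 400, 400 ✓
(B=o, C=i, D=O): row 2 → A = 410 ✓
(B=h, C=w, D=N): row 3 → A = 401 ✓
(B=h, C=q, D=O): row 4 → A = 409 ✓
(B=g, C=q, D=N): row 5 → A = 410 ✓
(B=n, C=w, D=O): row 6 → A = 397 ✓
(B=o, C=q, D=N): row 7 → A = 395 ✓
(B=h, C=i, D=O): rows 8, 11 → A = 411, 411 ✓
(B=g, C=q, D=M): row 9 → A = 400 ✓
(B=o, C=q, D=O): row 10 → A = 412 ✓
(B=g, C=i, D=M): rows 12, 14 → A takes values {402, 395} — violation
(B=h, C=q, D=N): row 15 → A = 394 ✓
(B=o, C=i, D=M): row 16 → A = 412 ✓
Two rows agree on {B, C, D} but differ on A, so {B, C, D} -> A does not hold.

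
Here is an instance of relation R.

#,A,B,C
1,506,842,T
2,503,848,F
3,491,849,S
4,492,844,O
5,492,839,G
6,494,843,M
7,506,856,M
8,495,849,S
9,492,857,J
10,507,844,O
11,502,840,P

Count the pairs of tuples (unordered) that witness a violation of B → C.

0

B=849: all 2 rows agree on C — 0 pairs.
B=844: all 2 rows agree on C — 0 pairs.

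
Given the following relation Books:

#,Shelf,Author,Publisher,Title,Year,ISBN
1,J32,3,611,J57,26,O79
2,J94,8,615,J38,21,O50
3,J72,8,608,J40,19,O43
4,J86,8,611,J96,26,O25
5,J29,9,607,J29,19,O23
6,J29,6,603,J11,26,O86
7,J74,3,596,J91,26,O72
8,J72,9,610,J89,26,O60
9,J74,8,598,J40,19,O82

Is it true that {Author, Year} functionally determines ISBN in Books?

(Author=3, Year=26): rows 1, 7 → ISBN takes values {O79, O72} — violation
(Author=8, Year=21): row 2 → ISBN = O50 ✓
(Author=8, Year=19): rows 3, 9 → ISBN takes values {O43, O82} — violation
(Author=8, Year=26): row 4 → ISBN = O25 ✓
(Author=9, Year=19): row 5 → ISBN = O23 ✓
(Author=6, Year=26): row 6 → ISBN = O86 ✓
(Author=9, Year=26): row 8 → ISBN = O60 ✓
Two rows agree on {Author, Year} but differ on ISBN, so {Author, Year} → ISBN does not hold.

No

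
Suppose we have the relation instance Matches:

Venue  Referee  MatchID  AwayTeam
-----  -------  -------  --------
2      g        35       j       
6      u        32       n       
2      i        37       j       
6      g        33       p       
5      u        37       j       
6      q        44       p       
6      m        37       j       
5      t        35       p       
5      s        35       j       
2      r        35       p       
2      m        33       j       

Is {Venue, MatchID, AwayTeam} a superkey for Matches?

Yes

All 11 rows have distinct {Venue, MatchID, AwayTeam} values, so {Venue, MatchID, AwayTeam} → (all attributes) holds and {Venue, MatchID, AwayTeam} is a superkey.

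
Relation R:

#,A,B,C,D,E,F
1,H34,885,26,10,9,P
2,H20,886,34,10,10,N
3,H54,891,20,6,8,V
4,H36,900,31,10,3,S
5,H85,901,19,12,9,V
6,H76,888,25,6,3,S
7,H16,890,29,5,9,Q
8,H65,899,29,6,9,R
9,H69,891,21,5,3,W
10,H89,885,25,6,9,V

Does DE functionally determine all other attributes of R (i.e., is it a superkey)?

No

Rows 8 and 10 have the same DE value (D=6, E=9) but are distinct tuples, so DE does not determine every attribute — not a superkey.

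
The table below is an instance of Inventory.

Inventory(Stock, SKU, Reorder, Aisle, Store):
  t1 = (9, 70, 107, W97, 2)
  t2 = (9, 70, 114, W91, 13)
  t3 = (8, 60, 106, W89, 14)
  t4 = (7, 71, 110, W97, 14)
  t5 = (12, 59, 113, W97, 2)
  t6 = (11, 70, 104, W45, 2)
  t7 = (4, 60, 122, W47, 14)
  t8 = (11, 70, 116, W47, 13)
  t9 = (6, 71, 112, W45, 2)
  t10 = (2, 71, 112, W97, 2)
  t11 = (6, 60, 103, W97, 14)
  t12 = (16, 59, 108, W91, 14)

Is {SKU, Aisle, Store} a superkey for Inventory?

Yes

All 12 rows have distinct {SKU, Aisle, Store} values, so {SKU, Aisle, Store} → (all attributes) holds and {SKU, Aisle, Store} is a superkey.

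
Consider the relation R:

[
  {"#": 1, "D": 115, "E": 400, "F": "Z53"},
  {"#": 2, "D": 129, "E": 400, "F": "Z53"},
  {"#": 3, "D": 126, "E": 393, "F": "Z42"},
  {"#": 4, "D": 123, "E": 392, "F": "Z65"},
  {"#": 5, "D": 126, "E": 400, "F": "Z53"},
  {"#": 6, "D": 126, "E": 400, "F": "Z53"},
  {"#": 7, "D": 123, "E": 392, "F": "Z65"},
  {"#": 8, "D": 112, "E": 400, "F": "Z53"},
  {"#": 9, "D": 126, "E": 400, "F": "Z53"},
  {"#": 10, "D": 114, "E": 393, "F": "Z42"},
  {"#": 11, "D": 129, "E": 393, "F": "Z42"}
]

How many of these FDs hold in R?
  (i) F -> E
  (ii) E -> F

2

(i) F -> E: every LHS value maps to a single RHS value — holds.
(ii) E -> F: every LHS value maps to a single RHS value — holds.
2 of the 2 dependencies hold.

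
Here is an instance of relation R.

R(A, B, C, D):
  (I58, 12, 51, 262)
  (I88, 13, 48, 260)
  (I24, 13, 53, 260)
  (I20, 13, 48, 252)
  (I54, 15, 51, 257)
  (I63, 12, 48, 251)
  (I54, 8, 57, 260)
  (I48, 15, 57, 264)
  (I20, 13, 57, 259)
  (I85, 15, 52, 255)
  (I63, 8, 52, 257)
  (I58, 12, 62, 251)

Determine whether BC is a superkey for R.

No

Two distinct rows share (B=13, C=48), so BC does not determine every attribute — not a superkey.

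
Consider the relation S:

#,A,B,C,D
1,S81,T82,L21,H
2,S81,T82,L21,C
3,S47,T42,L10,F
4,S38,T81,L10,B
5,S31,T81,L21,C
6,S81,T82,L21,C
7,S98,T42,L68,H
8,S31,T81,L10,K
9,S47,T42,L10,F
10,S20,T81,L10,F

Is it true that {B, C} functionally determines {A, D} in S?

No

(B=T82, C=L21): rows 1, 2, 6 → {A,D} takes values {(S81, H), (S81, C)} — violation
(B=T42, C=L10): rows 3, 9 → {A,D} = (S47, F), (S47, F) ✓
(B=T81, C=L10): rows 4, 8, 10 → {A,D} takes values {(S38, B), (S31, K), (S20, F)} — violation
(B=T81, C=L21): row 5 → {A,D} = (S31, C) ✓
(B=T42, C=L68): row 7 → {A,D} = (S98, H) ✓
Two rows agree on {B, C} but differ on {A, D}, so {B, C} -> {A, D} does not hold.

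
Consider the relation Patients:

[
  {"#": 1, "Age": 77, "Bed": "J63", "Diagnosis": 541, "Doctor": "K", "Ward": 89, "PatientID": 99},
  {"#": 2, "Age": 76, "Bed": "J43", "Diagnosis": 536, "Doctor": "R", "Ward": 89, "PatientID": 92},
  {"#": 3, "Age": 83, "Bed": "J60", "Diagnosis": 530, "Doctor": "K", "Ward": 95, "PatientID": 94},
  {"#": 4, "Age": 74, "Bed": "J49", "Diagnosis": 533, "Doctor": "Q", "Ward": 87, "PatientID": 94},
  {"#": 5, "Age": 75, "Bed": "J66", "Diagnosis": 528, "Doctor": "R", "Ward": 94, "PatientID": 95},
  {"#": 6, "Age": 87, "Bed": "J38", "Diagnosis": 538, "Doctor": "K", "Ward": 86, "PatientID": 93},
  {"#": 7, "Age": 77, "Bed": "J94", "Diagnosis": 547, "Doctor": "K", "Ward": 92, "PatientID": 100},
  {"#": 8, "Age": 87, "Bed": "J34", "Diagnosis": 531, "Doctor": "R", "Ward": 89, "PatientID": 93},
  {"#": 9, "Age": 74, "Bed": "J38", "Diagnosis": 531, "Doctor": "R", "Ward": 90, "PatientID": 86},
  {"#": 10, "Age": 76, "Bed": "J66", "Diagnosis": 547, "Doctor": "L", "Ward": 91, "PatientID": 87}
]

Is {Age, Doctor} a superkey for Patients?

No

Rows 1 and 7 have the same {Age, Doctor} value (Age=77, Doctor=K) but are distinct tuples, so {Age, Doctor} does not determine every attribute — not a superkey.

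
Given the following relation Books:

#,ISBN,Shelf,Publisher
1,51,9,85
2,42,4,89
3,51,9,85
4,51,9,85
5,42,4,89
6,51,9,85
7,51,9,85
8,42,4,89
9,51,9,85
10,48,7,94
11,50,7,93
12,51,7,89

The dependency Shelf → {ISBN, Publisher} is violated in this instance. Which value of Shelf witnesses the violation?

7

Shelf=9: rows 1, 3, 4, 6, 7, 9 → {ISBN,Publisher} = (51, 85), (51, 85), (51, 85), (51, 85), (51, 85), (51, 85) ✓
Shelf=4: rows 2, 5, 8 → {ISBN,Publisher} = (42, 89), (42, 89), (42, 89) ✓
Shelf=7: rows 10, 11, 12 → {ISBN,Publisher} takes values {(48, 94), (50, 93), (51, 89)} — violation
The only Shelf value with inconsistent RHS is Shelf=7.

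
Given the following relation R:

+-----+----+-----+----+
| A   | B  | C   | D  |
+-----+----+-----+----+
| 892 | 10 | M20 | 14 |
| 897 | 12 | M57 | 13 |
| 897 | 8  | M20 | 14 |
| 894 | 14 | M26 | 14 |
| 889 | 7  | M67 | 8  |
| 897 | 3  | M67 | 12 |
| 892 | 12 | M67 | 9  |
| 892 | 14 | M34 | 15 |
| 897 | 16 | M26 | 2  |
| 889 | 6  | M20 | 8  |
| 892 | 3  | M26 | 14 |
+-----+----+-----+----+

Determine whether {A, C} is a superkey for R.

All 11 rows have distinct {A, C} values, so {A, C} → (all attributes) holds and {A, C} is a superkey.

Yes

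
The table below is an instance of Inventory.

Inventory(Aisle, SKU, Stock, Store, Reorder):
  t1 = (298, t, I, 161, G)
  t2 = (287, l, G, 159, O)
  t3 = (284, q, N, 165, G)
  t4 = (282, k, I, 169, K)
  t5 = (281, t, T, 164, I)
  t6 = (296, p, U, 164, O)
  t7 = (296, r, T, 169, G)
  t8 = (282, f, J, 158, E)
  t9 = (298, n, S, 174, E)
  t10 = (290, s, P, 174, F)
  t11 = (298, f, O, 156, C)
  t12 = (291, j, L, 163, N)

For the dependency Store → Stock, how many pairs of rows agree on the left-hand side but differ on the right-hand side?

Store=169: violating pairs (4,7) — 1 pair.
Store=164: violating pairs (5,6) — 1 pair.
Store=174: violating pairs (9,10) — 1 pair.

3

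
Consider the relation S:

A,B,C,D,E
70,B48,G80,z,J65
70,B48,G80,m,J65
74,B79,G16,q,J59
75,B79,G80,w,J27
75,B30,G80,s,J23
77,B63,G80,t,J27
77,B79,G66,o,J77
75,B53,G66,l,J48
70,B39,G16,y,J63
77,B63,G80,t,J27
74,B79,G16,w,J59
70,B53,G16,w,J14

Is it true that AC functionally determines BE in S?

No

(A=70, C=G80): 2 rows → {B,E} = (B48, J65), (B48, J65) ✓
(A=74, C=G16): 2 rows → {B,E} = (B79, J59), (B79, J59) ✓
(A=75, C=G80): 2 rows → {B,E} takes values {(B79, J27), (B30, J23)} — violation
(A=77, C=G80): 2 rows → {B,E} = (B63, J27), (B63, J27) ✓
(A=77, C=G66): 1 row → {B,E} = (B79, J77) ✓
(A=75, C=G66): 1 row → {B,E} = (B53, J48) ✓
(A=70, C=G16): 2 rows → {B,E} takes values {(B39, J63), (B53, J14)} — violation
Two rows agree on AC but differ on BE, so AC -> BE does not hold.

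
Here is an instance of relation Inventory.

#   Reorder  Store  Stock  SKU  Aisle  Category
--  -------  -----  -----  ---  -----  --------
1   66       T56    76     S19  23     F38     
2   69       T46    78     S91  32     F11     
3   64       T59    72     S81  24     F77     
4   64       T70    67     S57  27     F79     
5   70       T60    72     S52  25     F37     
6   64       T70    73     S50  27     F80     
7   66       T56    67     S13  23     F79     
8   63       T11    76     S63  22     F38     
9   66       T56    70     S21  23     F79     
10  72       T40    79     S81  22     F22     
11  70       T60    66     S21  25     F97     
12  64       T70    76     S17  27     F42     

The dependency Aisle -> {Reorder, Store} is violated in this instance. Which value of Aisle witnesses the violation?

22

Aisle=23: rows 1, 7, 9 → {Reorder,Store} = (66, T56), (66, T56), (66, T56) ✓
Aisle=32: row 2 → {Reorder,Store} = (69, T46) ✓
Aisle=24: row 3 → {Reorder,Store} = (64, T59) ✓
Aisle=27: rows 4, 6, 12 → {Reorder,Store} = (64, T70), (64, T70), (64, T70) ✓
Aisle=25: rows 5, 11 → {Reorder,Store} = (70, T60), (70, T60) ✓
Aisle=22: rows 8, 10 → {Reorder,Store} takes values {(63, T11), (72, T40)} — violation
The only Aisle value with inconsistent RHS is Aisle=22.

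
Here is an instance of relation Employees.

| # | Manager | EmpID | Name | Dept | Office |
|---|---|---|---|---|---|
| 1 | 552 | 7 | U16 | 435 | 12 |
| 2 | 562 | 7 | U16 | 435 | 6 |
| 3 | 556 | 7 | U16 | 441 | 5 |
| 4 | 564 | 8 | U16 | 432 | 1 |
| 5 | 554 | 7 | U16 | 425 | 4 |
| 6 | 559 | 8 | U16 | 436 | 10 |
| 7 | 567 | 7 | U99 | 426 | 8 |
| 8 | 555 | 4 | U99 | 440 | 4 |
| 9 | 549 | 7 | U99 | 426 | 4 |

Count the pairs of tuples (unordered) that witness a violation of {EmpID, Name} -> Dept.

6

(EmpID=7, Name=U16): violating pairs (1,3), (1,5), (2,3), (2,5), (3,5) — 5 pairs.
(EmpID=8, Name=U16): violating pairs (4,6) — 1 pair.
(EmpID=7, Name=U99): all 2 rows agree on Dept — 0 pairs.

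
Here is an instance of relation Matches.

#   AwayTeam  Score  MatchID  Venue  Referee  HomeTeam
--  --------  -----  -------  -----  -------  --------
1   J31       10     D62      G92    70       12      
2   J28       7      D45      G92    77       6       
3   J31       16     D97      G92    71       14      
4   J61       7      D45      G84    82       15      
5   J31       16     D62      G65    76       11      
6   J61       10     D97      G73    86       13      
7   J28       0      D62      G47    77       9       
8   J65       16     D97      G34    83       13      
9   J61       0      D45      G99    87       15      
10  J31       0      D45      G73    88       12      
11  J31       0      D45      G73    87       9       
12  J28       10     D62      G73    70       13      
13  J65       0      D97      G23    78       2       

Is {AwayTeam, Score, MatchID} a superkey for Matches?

Rows 10 and 11 have the same {AwayTeam, Score, MatchID} value (AwayTeam=J31, Score=0, MatchID=D45) but are distinct tuples, so {AwayTeam, Score, MatchID} does not determine every attribute — not a superkey.

No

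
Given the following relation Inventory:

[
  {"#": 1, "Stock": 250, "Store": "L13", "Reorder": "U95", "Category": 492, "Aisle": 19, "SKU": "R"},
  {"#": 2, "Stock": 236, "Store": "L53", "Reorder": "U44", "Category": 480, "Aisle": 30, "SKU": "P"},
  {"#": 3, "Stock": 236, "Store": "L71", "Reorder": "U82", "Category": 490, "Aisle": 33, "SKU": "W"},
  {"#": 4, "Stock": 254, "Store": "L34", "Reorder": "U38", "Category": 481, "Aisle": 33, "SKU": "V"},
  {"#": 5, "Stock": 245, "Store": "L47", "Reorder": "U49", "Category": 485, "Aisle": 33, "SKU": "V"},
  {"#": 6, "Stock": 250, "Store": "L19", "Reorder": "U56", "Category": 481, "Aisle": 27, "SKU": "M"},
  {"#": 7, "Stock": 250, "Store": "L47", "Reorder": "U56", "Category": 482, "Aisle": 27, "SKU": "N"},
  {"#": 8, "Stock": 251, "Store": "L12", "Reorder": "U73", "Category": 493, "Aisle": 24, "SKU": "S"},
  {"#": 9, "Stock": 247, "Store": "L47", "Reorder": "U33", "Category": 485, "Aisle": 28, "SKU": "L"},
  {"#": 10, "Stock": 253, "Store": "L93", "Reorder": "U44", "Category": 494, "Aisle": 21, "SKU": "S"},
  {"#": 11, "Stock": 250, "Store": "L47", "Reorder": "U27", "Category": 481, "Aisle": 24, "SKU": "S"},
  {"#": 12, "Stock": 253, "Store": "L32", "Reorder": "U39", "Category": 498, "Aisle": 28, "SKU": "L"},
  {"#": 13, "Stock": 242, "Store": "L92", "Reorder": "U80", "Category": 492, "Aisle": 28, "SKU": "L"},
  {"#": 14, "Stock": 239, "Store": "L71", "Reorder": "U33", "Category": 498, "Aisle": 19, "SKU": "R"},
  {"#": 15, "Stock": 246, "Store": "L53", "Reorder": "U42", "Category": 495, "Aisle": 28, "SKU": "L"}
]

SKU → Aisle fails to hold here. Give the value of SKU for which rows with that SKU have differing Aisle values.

SKU=R: rows 1, 14 → Aisle = 19, 19 ✓
SKU=P: row 2 → Aisle = 30 ✓
SKU=W: row 3 → Aisle = 33 ✓
SKU=V: rows 4, 5 → Aisle = 33, 33 ✓
SKU=M: row 6 → Aisle = 27 ✓
SKU=N: row 7 → Aisle = 27 ✓
SKU=S: rows 8, 10, 11 → Aisle takes values {24, 21} — violation
SKU=L: rows 9, 12, 13, 15 → Aisle = 28, 28, 28, 28 ✓
The only SKU value with inconsistent Aisle is SKU=S.

S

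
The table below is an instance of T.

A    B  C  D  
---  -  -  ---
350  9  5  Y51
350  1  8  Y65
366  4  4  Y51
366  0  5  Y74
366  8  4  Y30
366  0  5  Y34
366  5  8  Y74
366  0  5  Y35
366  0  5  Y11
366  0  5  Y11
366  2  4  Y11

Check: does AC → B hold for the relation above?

(A=350, C=5): 1 row → B = 9 ✓
(A=350, C=8): 1 row → B = 1 ✓
(A=366, C=4): 3 rows → B takes values {4, 8, 2} — violation
(A=366, C=5): 5 rows → B = 0, 0, 0, 0, 0 ✓
(A=366, C=8): 1 row → B = 5 ✓
Two rows agree on AC but differ on B, so AC → B does not hold.

No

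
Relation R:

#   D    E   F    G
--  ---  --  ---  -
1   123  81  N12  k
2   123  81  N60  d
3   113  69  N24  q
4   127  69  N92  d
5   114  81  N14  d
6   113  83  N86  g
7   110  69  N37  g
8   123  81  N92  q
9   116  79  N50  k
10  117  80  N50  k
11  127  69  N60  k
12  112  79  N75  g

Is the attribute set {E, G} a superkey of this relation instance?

No

Rows 2 and 5 have the same {E, G} value (E=81, G=d) but are distinct tuples, so {E, G} does not determine every attribute — not a superkey.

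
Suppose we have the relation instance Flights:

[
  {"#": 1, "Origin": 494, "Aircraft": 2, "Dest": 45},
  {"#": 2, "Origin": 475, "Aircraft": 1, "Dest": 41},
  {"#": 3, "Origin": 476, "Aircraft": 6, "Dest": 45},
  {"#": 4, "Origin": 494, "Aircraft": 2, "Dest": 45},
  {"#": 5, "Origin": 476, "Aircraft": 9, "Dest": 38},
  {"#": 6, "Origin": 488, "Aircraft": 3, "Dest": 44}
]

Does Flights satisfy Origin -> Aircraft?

No

Origin=494: rows 1, 4 → Aircraft = 2, 2 ✓
Origin=475: row 2 → Aircraft = 1 ✓
Origin=476: rows 3, 5 → Aircraft takes values {6, 9} — violation
Origin=488: row 6 → Aircraft = 3 ✓
Two rows agree on Origin but differ on Aircraft, so Origin -> Aircraft does not hold.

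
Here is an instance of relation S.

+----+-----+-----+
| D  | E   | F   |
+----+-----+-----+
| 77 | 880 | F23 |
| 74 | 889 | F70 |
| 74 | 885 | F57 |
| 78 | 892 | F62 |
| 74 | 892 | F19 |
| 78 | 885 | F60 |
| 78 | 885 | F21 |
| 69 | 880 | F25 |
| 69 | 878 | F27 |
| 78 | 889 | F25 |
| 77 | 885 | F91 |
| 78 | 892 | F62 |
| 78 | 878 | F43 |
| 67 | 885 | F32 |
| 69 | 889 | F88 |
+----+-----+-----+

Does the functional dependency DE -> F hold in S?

(D=77, E=880): 1 row → F = F23 ✓
(D=74, E=889): 1 row → F = F70 ✓
(D=74, E=885): 1 row → F = F57 ✓
(D=78, E=892): 2 rows → F = F62, F62 ✓
(D=74, E=892): 1 row → F = F19 ✓
(D=78, E=885): 2 rows → F takes values {F60, F21} — violation
(D=69, E=880): 1 row → F = F25 ✓
(D=69, E=878): 1 row → F = F27 ✓
(D=78, E=889): 1 row → F = F25 ✓
(D=77, E=885): 1 row → F = F91 ✓
(D=78, E=878): 1 row → F = F43 ✓
(D=67, E=885): 1 row → F = F32 ✓
(D=69, E=889): 1 row → F = F88 ✓
Two rows agree on DE but differ on F, so DE -> F does not hold.

No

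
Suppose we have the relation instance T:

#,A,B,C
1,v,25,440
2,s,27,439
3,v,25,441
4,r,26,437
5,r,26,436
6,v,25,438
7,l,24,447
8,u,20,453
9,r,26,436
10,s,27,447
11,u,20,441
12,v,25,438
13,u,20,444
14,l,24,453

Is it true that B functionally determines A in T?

B=25: rows 1, 3, 6, 12 → A = v, v, v, v ✓
B=27: rows 2, 10 → A = s, s ✓
B=26: rows 4, 5, 9 → A = r, r, r ✓
B=24: rows 7, 14 → A = l, l ✓
B=20: rows 8, 11, 13 → A = u, u, u ✓
Every B value is associated with a single A value, so B -> A holds.

Yes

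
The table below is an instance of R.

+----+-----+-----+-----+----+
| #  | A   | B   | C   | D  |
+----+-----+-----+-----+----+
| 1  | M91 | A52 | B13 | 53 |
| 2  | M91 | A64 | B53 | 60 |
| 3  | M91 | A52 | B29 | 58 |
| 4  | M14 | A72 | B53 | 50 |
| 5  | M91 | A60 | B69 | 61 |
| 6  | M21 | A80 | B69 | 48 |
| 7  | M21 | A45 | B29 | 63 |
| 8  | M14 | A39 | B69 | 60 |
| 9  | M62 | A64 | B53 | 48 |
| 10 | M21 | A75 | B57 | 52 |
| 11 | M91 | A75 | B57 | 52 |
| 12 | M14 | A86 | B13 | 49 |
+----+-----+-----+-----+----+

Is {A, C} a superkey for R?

All 12 rows have distinct {A, C} values, so {A, C} → (all attributes) holds and {A, C} is a superkey.

Yes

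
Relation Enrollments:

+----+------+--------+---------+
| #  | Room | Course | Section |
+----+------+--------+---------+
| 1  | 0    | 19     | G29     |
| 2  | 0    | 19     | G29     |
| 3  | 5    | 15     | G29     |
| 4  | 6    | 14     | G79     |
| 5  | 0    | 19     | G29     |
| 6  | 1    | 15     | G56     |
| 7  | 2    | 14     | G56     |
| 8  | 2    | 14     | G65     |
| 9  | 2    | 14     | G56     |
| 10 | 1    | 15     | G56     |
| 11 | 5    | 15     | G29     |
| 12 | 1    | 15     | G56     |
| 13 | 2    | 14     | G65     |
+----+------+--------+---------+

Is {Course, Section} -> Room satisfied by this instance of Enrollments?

Yes

(Course=19, Section=G29): rows 1, 2, 5 → Room = 0, 0, 0 ✓
(Course=15, Section=G29): rows 3, 11 → Room = 5, 5 ✓
(Course=14, Section=G79): row 4 → Room = 6 ✓
(Course=15, Section=G56): rows 6, 10, 12 → Room = 1, 1, 1 ✓
(Course=14, Section=G56): rows 7, 9 → Room = 2, 2 ✓
(Course=14, Section=G65): rows 8, 13 → Room = 2, 2 ✓
Every {Course, Section} value is associated with a single Room value, so {Course, Section} -> Room holds.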